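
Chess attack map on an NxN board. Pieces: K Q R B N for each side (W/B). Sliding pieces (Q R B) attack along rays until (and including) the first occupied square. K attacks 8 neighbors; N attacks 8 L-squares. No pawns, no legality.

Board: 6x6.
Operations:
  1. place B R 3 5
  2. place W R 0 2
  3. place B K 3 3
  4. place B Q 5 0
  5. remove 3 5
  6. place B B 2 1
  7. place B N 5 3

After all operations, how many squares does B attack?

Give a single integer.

Answer: 23

Derivation:
Op 1: place BR@(3,5)
Op 2: place WR@(0,2)
Op 3: place BK@(3,3)
Op 4: place BQ@(5,0)
Op 5: remove (3,5)
Op 6: place BB@(2,1)
Op 7: place BN@(5,3)
Per-piece attacks for B:
  BB@(2,1): attacks (3,2) (4,3) (5,4) (3,0) (1,2) (0,3) (1,0)
  BK@(3,3): attacks (3,4) (3,2) (4,3) (2,3) (4,4) (4,2) (2,4) (2,2)
  BQ@(5,0): attacks (5,1) (5,2) (5,3) (4,0) (3,0) (2,0) (1,0) (0,0) (4,1) (3,2) (2,3) (1,4) (0,5) [ray(0,1) blocked at (5,3)]
  BN@(5,3): attacks (4,5) (3,4) (4,1) (3,2)
Union (23 distinct): (0,0) (0,3) (0,5) (1,0) (1,2) (1,4) (2,0) (2,2) (2,3) (2,4) (3,0) (3,2) (3,4) (4,0) (4,1) (4,2) (4,3) (4,4) (4,5) (5,1) (5,2) (5,3) (5,4)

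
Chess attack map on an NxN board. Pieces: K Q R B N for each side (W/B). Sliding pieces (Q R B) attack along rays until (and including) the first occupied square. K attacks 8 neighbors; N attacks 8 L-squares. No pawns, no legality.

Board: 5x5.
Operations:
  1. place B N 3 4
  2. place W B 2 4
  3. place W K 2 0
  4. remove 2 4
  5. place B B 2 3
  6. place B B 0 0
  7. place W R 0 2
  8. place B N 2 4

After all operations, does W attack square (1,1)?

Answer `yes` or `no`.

Answer: yes

Derivation:
Op 1: place BN@(3,4)
Op 2: place WB@(2,4)
Op 3: place WK@(2,0)
Op 4: remove (2,4)
Op 5: place BB@(2,3)
Op 6: place BB@(0,0)
Op 7: place WR@(0,2)
Op 8: place BN@(2,4)
Per-piece attacks for W:
  WR@(0,2): attacks (0,3) (0,4) (0,1) (0,0) (1,2) (2,2) (3,2) (4,2) [ray(0,-1) blocked at (0,0)]
  WK@(2,0): attacks (2,1) (3,0) (1,0) (3,1) (1,1)
W attacks (1,1): yes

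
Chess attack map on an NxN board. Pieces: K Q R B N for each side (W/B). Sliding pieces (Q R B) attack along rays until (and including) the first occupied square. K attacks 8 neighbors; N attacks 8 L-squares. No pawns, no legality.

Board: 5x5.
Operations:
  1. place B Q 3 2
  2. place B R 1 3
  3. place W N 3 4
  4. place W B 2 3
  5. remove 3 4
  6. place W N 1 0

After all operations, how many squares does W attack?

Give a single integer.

Op 1: place BQ@(3,2)
Op 2: place BR@(1,3)
Op 3: place WN@(3,4)
Op 4: place WB@(2,3)
Op 5: remove (3,4)
Op 6: place WN@(1,0)
Per-piece attacks for W:
  WN@(1,0): attacks (2,2) (3,1) (0,2)
  WB@(2,3): attacks (3,4) (3,2) (1,4) (1,2) (0,1) [ray(1,-1) blocked at (3,2)]
Union (8 distinct): (0,1) (0,2) (1,2) (1,4) (2,2) (3,1) (3,2) (3,4)

Answer: 8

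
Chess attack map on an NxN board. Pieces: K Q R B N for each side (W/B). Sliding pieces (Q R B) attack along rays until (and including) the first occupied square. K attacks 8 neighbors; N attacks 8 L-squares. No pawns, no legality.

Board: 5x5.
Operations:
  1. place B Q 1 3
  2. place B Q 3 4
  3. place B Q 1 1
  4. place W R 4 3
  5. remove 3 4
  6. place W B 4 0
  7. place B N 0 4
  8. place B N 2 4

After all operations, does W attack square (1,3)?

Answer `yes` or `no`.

Op 1: place BQ@(1,3)
Op 2: place BQ@(3,4)
Op 3: place BQ@(1,1)
Op 4: place WR@(4,3)
Op 5: remove (3,4)
Op 6: place WB@(4,0)
Op 7: place BN@(0,4)
Op 8: place BN@(2,4)
Per-piece attacks for W:
  WB@(4,0): attacks (3,1) (2,2) (1,3) [ray(-1,1) blocked at (1,3)]
  WR@(4,3): attacks (4,4) (4,2) (4,1) (4,0) (3,3) (2,3) (1,3) [ray(0,-1) blocked at (4,0); ray(-1,0) blocked at (1,3)]
W attacks (1,3): yes

Answer: yes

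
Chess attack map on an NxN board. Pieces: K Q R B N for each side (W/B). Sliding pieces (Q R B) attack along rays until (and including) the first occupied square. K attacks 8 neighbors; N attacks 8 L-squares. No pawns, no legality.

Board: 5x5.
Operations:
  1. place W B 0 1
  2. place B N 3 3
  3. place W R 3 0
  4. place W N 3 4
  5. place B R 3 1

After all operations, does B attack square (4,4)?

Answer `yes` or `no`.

Answer: no

Derivation:
Op 1: place WB@(0,1)
Op 2: place BN@(3,3)
Op 3: place WR@(3,0)
Op 4: place WN@(3,4)
Op 5: place BR@(3,1)
Per-piece attacks for B:
  BR@(3,1): attacks (3,2) (3,3) (3,0) (4,1) (2,1) (1,1) (0,1) [ray(0,1) blocked at (3,3); ray(0,-1) blocked at (3,0); ray(-1,0) blocked at (0,1)]
  BN@(3,3): attacks (1,4) (4,1) (2,1) (1,2)
B attacks (4,4): no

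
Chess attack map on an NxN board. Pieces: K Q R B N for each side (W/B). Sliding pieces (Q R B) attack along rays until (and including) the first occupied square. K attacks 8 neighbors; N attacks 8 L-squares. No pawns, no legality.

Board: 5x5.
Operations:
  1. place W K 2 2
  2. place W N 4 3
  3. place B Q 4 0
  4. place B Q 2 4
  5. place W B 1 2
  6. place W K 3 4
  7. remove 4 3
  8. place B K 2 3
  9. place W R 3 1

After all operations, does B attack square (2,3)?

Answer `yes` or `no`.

Answer: yes

Derivation:
Op 1: place WK@(2,2)
Op 2: place WN@(4,3)
Op 3: place BQ@(4,0)
Op 4: place BQ@(2,4)
Op 5: place WB@(1,2)
Op 6: place WK@(3,4)
Op 7: remove (4,3)
Op 8: place BK@(2,3)
Op 9: place WR@(3,1)
Per-piece attacks for B:
  BK@(2,3): attacks (2,4) (2,2) (3,3) (1,3) (3,4) (3,2) (1,4) (1,2)
  BQ@(2,4): attacks (2,3) (3,4) (1,4) (0,4) (3,3) (4,2) (1,3) (0,2) [ray(0,-1) blocked at (2,3); ray(1,0) blocked at (3,4)]
  BQ@(4,0): attacks (4,1) (4,2) (4,3) (4,4) (3,0) (2,0) (1,0) (0,0) (3,1) [ray(-1,1) blocked at (3,1)]
B attacks (2,3): yes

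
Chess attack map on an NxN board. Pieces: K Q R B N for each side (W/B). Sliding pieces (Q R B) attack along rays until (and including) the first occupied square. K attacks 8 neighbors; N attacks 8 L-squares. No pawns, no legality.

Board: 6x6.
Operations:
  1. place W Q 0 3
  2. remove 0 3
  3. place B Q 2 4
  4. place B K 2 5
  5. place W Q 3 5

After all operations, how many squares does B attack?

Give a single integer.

Op 1: place WQ@(0,3)
Op 2: remove (0,3)
Op 3: place BQ@(2,4)
Op 4: place BK@(2,5)
Op 5: place WQ@(3,5)
Per-piece attacks for B:
  BQ@(2,4): attacks (2,5) (2,3) (2,2) (2,1) (2,0) (3,4) (4,4) (5,4) (1,4) (0,4) (3,5) (3,3) (4,2) (5,1) (1,5) (1,3) (0,2) [ray(0,1) blocked at (2,5); ray(1,1) blocked at (3,5)]
  BK@(2,5): attacks (2,4) (3,5) (1,5) (3,4) (1,4)
Union (18 distinct): (0,2) (0,4) (1,3) (1,4) (1,5) (2,0) (2,1) (2,2) (2,3) (2,4) (2,5) (3,3) (3,4) (3,5) (4,2) (4,4) (5,1) (5,4)

Answer: 18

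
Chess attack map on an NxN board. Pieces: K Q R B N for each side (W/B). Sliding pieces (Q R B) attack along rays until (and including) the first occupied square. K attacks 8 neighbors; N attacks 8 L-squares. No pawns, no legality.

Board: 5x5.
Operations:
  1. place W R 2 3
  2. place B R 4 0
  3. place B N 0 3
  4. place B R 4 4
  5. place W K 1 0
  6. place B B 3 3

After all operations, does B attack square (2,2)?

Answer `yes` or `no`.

Answer: yes

Derivation:
Op 1: place WR@(2,3)
Op 2: place BR@(4,0)
Op 3: place BN@(0,3)
Op 4: place BR@(4,4)
Op 5: place WK@(1,0)
Op 6: place BB@(3,3)
Per-piece attacks for B:
  BN@(0,3): attacks (2,4) (1,1) (2,2)
  BB@(3,3): attacks (4,4) (4,2) (2,4) (2,2) (1,1) (0,0) [ray(1,1) blocked at (4,4)]
  BR@(4,0): attacks (4,1) (4,2) (4,3) (4,4) (3,0) (2,0) (1,0) [ray(0,1) blocked at (4,4); ray(-1,0) blocked at (1,0)]
  BR@(4,4): attacks (4,3) (4,2) (4,1) (4,0) (3,4) (2,4) (1,4) (0,4) [ray(0,-1) blocked at (4,0)]
B attacks (2,2): yes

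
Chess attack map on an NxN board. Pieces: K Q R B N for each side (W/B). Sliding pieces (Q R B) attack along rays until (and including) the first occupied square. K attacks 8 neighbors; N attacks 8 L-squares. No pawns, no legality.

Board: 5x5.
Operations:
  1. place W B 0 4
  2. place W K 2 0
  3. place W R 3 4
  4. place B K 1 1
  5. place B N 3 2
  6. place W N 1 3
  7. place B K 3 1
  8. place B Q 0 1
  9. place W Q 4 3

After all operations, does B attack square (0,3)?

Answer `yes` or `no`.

Answer: yes

Derivation:
Op 1: place WB@(0,4)
Op 2: place WK@(2,0)
Op 3: place WR@(3,4)
Op 4: place BK@(1,1)
Op 5: place BN@(3,2)
Op 6: place WN@(1,3)
Op 7: place BK@(3,1)
Op 8: place BQ@(0,1)
Op 9: place WQ@(4,3)
Per-piece attacks for B:
  BQ@(0,1): attacks (0,2) (0,3) (0,4) (0,0) (1,1) (1,2) (2,3) (3,4) (1,0) [ray(0,1) blocked at (0,4); ray(1,0) blocked at (1,1); ray(1,1) blocked at (3,4)]
  BK@(1,1): attacks (1,2) (1,0) (2,1) (0,1) (2,2) (2,0) (0,2) (0,0)
  BK@(3,1): attacks (3,2) (3,0) (4,1) (2,1) (4,2) (4,0) (2,2) (2,0)
  BN@(3,2): attacks (4,4) (2,4) (1,3) (4,0) (2,0) (1,1)
B attacks (0,3): yes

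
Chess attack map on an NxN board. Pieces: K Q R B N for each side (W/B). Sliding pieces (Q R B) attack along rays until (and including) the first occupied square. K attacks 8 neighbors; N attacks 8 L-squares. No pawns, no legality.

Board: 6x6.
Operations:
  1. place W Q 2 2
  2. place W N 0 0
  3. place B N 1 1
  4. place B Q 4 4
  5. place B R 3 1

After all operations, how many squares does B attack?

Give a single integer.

Answer: 22

Derivation:
Op 1: place WQ@(2,2)
Op 2: place WN@(0,0)
Op 3: place BN@(1,1)
Op 4: place BQ@(4,4)
Op 5: place BR@(3,1)
Per-piece attacks for B:
  BN@(1,1): attacks (2,3) (3,2) (0,3) (3,0)
  BR@(3,1): attacks (3,2) (3,3) (3,4) (3,5) (3,0) (4,1) (5,1) (2,1) (1,1) [ray(-1,0) blocked at (1,1)]
  BQ@(4,4): attacks (4,5) (4,3) (4,2) (4,1) (4,0) (5,4) (3,4) (2,4) (1,4) (0,4) (5,5) (5,3) (3,5) (3,3) (2,2) [ray(-1,-1) blocked at (2,2)]
Union (22 distinct): (0,3) (0,4) (1,1) (1,4) (2,1) (2,2) (2,3) (2,4) (3,0) (3,2) (3,3) (3,4) (3,5) (4,0) (4,1) (4,2) (4,3) (4,5) (5,1) (5,3) (5,4) (5,5)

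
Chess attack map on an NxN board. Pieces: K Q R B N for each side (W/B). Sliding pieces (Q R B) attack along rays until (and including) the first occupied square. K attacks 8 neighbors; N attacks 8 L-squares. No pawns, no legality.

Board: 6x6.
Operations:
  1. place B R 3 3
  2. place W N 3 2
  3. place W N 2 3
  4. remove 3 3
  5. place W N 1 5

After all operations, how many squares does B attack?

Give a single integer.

Op 1: place BR@(3,3)
Op 2: place WN@(3,2)
Op 3: place WN@(2,3)
Op 4: remove (3,3)
Op 5: place WN@(1,5)
Per-piece attacks for B:
Union (0 distinct): (none)

Answer: 0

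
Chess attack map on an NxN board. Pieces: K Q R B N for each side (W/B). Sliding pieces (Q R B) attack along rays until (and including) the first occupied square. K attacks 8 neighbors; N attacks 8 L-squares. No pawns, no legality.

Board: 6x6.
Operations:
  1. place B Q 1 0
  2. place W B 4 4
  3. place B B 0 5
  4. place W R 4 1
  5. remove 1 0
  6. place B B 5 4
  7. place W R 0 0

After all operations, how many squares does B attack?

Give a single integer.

Answer: 8

Derivation:
Op 1: place BQ@(1,0)
Op 2: place WB@(4,4)
Op 3: place BB@(0,5)
Op 4: place WR@(4,1)
Op 5: remove (1,0)
Op 6: place BB@(5,4)
Op 7: place WR@(0,0)
Per-piece attacks for B:
  BB@(0,5): attacks (1,4) (2,3) (3,2) (4,1) [ray(1,-1) blocked at (4,1)]
  BB@(5,4): attacks (4,5) (4,3) (3,2) (2,1) (1,0)
Union (8 distinct): (1,0) (1,4) (2,1) (2,3) (3,2) (4,1) (4,3) (4,5)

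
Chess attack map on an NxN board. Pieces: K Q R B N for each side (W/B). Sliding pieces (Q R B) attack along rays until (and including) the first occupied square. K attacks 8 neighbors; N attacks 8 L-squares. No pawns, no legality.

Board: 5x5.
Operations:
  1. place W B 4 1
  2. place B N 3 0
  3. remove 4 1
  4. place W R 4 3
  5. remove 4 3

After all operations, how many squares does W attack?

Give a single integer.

Answer: 0

Derivation:
Op 1: place WB@(4,1)
Op 2: place BN@(3,0)
Op 3: remove (4,1)
Op 4: place WR@(4,3)
Op 5: remove (4,3)
Per-piece attacks for W:
Union (0 distinct): (none)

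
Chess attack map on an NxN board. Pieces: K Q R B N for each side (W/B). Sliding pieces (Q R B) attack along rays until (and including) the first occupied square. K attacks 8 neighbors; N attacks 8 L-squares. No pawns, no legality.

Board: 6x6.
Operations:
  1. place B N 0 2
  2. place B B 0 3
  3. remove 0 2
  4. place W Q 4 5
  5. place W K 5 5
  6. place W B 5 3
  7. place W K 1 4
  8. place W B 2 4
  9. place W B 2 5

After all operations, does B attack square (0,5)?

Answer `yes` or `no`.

Answer: no

Derivation:
Op 1: place BN@(0,2)
Op 2: place BB@(0,3)
Op 3: remove (0,2)
Op 4: place WQ@(4,5)
Op 5: place WK@(5,5)
Op 6: place WB@(5,3)
Op 7: place WK@(1,4)
Op 8: place WB@(2,4)
Op 9: place WB@(2,5)
Per-piece attacks for B:
  BB@(0,3): attacks (1,4) (1,2) (2,1) (3,0) [ray(1,1) blocked at (1,4)]
B attacks (0,5): no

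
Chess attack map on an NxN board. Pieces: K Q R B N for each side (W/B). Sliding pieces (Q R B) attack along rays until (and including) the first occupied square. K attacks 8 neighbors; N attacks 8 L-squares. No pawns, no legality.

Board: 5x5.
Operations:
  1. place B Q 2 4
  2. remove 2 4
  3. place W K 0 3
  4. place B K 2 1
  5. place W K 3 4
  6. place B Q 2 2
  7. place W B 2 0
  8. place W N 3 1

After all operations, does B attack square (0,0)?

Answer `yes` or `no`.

Op 1: place BQ@(2,4)
Op 2: remove (2,4)
Op 3: place WK@(0,3)
Op 4: place BK@(2,1)
Op 5: place WK@(3,4)
Op 6: place BQ@(2,2)
Op 7: place WB@(2,0)
Op 8: place WN@(3,1)
Per-piece attacks for B:
  BK@(2,1): attacks (2,2) (2,0) (3,1) (1,1) (3,2) (3,0) (1,2) (1,0)
  BQ@(2,2): attacks (2,3) (2,4) (2,1) (3,2) (4,2) (1,2) (0,2) (3,3) (4,4) (3,1) (1,3) (0,4) (1,1) (0,0) [ray(0,-1) blocked at (2,1); ray(1,-1) blocked at (3,1)]
B attacks (0,0): yes

Answer: yes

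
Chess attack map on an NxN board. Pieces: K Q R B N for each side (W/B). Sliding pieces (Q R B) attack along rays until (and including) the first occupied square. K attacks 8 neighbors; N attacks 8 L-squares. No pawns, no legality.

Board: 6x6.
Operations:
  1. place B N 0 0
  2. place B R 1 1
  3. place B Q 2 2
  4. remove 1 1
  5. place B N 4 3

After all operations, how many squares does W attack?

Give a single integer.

Op 1: place BN@(0,0)
Op 2: place BR@(1,1)
Op 3: place BQ@(2,2)
Op 4: remove (1,1)
Op 5: place BN@(4,3)
Per-piece attacks for W:
Union (0 distinct): (none)

Answer: 0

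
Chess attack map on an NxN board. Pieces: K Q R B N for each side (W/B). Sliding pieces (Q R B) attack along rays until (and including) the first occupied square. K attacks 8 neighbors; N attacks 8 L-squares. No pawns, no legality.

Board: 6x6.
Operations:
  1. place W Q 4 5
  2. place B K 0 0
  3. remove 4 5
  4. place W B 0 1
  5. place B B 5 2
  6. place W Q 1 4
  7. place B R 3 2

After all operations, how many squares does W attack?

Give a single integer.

Answer: 16

Derivation:
Op 1: place WQ@(4,5)
Op 2: place BK@(0,0)
Op 3: remove (4,5)
Op 4: place WB@(0,1)
Op 5: place BB@(5,2)
Op 6: place WQ@(1,4)
Op 7: place BR@(3,2)
Per-piece attacks for W:
  WB@(0,1): attacks (1,2) (2,3) (3,4) (4,5) (1,0)
  WQ@(1,4): attacks (1,5) (1,3) (1,2) (1,1) (1,0) (2,4) (3,4) (4,4) (5,4) (0,4) (2,5) (2,3) (3,2) (0,5) (0,3) [ray(1,-1) blocked at (3,2)]
Union (16 distinct): (0,3) (0,4) (0,5) (1,0) (1,1) (1,2) (1,3) (1,5) (2,3) (2,4) (2,5) (3,2) (3,4) (4,4) (4,5) (5,4)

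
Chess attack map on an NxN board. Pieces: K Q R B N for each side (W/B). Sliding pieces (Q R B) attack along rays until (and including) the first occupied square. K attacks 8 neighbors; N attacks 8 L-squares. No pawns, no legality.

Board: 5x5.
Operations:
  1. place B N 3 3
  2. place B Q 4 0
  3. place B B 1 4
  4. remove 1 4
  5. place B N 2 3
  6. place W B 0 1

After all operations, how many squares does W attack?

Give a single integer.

Answer: 3

Derivation:
Op 1: place BN@(3,3)
Op 2: place BQ@(4,0)
Op 3: place BB@(1,4)
Op 4: remove (1,4)
Op 5: place BN@(2,3)
Op 6: place WB@(0,1)
Per-piece attacks for W:
  WB@(0,1): attacks (1,2) (2,3) (1,0) [ray(1,1) blocked at (2,3)]
Union (3 distinct): (1,0) (1,2) (2,3)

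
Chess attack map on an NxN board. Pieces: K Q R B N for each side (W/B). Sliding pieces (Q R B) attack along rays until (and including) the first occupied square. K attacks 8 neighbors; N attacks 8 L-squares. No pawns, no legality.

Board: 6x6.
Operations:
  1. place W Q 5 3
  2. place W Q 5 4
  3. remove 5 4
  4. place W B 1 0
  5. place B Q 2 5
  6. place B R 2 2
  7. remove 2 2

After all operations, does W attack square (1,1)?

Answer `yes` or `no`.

Op 1: place WQ@(5,3)
Op 2: place WQ@(5,4)
Op 3: remove (5,4)
Op 4: place WB@(1,0)
Op 5: place BQ@(2,5)
Op 6: place BR@(2,2)
Op 7: remove (2,2)
Per-piece attacks for W:
  WB@(1,0): attacks (2,1) (3,2) (4,3) (5,4) (0,1)
  WQ@(5,3): attacks (5,4) (5,5) (5,2) (5,1) (5,0) (4,3) (3,3) (2,3) (1,3) (0,3) (4,4) (3,5) (4,2) (3,1) (2,0)
W attacks (1,1): no

Answer: no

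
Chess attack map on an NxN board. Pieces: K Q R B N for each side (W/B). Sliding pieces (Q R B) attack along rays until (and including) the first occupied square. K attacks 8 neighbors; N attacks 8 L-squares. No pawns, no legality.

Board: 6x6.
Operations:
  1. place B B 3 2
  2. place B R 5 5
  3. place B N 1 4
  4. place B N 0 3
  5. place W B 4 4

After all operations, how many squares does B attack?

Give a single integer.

Answer: 21

Derivation:
Op 1: place BB@(3,2)
Op 2: place BR@(5,5)
Op 3: place BN@(1,4)
Op 4: place BN@(0,3)
Op 5: place WB@(4,4)
Per-piece attacks for B:
  BN@(0,3): attacks (1,5) (2,4) (1,1) (2,2)
  BN@(1,4): attacks (3,5) (2,2) (3,3) (0,2)
  BB@(3,2): attacks (4,3) (5,4) (4,1) (5,0) (2,3) (1,4) (2,1) (1,0) [ray(-1,1) blocked at (1,4)]
  BR@(5,5): attacks (5,4) (5,3) (5,2) (5,1) (5,0) (4,5) (3,5) (2,5) (1,5) (0,5)
Union (21 distinct): (0,2) (0,5) (1,0) (1,1) (1,4) (1,5) (2,1) (2,2) (2,3) (2,4) (2,5) (3,3) (3,5) (4,1) (4,3) (4,5) (5,0) (5,1) (5,2) (5,3) (5,4)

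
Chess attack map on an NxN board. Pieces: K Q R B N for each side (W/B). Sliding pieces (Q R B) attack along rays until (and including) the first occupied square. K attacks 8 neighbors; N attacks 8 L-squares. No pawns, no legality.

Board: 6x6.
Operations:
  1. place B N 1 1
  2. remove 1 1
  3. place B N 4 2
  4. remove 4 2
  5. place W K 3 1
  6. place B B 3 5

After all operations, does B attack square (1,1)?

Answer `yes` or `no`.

Answer: no

Derivation:
Op 1: place BN@(1,1)
Op 2: remove (1,1)
Op 3: place BN@(4,2)
Op 4: remove (4,2)
Op 5: place WK@(3,1)
Op 6: place BB@(3,5)
Per-piece attacks for B:
  BB@(3,5): attacks (4,4) (5,3) (2,4) (1,3) (0,2)
B attacks (1,1): no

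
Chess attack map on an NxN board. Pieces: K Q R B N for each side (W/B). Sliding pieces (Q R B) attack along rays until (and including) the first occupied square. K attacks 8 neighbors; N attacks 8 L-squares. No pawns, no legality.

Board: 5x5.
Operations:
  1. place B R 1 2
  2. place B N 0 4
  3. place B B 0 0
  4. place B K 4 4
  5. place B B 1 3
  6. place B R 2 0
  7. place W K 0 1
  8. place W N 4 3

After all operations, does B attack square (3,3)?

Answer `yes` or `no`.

Op 1: place BR@(1,2)
Op 2: place BN@(0,4)
Op 3: place BB@(0,0)
Op 4: place BK@(4,4)
Op 5: place BB@(1,3)
Op 6: place BR@(2,0)
Op 7: place WK@(0,1)
Op 8: place WN@(4,3)
Per-piece attacks for B:
  BB@(0,0): attacks (1,1) (2,2) (3,3) (4,4) [ray(1,1) blocked at (4,4)]
  BN@(0,4): attacks (1,2) (2,3)
  BR@(1,2): attacks (1,3) (1,1) (1,0) (2,2) (3,2) (4,2) (0,2) [ray(0,1) blocked at (1,3)]
  BB@(1,3): attacks (2,4) (2,2) (3,1) (4,0) (0,4) (0,2) [ray(-1,1) blocked at (0,4)]
  BR@(2,0): attacks (2,1) (2,2) (2,3) (2,4) (3,0) (4,0) (1,0) (0,0) [ray(-1,0) blocked at (0,0)]
  BK@(4,4): attacks (4,3) (3,4) (3,3)
B attacks (3,3): yes

Answer: yes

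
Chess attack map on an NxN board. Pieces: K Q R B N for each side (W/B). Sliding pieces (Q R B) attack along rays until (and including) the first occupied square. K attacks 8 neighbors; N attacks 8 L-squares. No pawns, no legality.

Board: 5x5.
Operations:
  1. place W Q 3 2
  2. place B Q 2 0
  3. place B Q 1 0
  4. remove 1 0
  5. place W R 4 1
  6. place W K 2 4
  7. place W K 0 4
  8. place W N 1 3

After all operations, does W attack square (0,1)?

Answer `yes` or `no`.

Op 1: place WQ@(3,2)
Op 2: place BQ@(2,0)
Op 3: place BQ@(1,0)
Op 4: remove (1,0)
Op 5: place WR@(4,1)
Op 6: place WK@(2,4)
Op 7: place WK@(0,4)
Op 8: place WN@(1,3)
Per-piece attacks for W:
  WK@(0,4): attacks (0,3) (1,4) (1,3)
  WN@(1,3): attacks (3,4) (2,1) (3,2) (0,1)
  WK@(2,4): attacks (2,3) (3,4) (1,4) (3,3) (1,3)
  WQ@(3,2): attacks (3,3) (3,4) (3,1) (3,0) (4,2) (2,2) (1,2) (0,2) (4,3) (4,1) (2,3) (1,4) (2,1) (1,0) [ray(1,-1) blocked at (4,1)]
  WR@(4,1): attacks (4,2) (4,3) (4,4) (4,0) (3,1) (2,1) (1,1) (0,1)
W attacks (0,1): yes

Answer: yes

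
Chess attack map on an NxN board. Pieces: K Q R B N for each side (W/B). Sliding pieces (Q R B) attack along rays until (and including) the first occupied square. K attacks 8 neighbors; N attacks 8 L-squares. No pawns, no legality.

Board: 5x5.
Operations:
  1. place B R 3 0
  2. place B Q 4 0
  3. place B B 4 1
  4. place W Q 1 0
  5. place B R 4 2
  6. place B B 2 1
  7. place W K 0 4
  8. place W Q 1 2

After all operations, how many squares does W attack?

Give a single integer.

Answer: 17

Derivation:
Op 1: place BR@(3,0)
Op 2: place BQ@(4,0)
Op 3: place BB@(4,1)
Op 4: place WQ@(1,0)
Op 5: place BR@(4,2)
Op 6: place BB@(2,1)
Op 7: place WK@(0,4)
Op 8: place WQ@(1,2)
Per-piece attacks for W:
  WK@(0,4): attacks (0,3) (1,4) (1,3)
  WQ@(1,0): attacks (1,1) (1,2) (2,0) (3,0) (0,0) (2,1) (0,1) [ray(0,1) blocked at (1,2); ray(1,0) blocked at (3,0); ray(1,1) blocked at (2,1)]
  WQ@(1,2): attacks (1,3) (1,4) (1,1) (1,0) (2,2) (3,2) (4,2) (0,2) (2,3) (3,4) (2,1) (0,3) (0,1) [ray(0,-1) blocked at (1,0); ray(1,0) blocked at (4,2); ray(1,-1) blocked at (2,1)]
Union (17 distinct): (0,0) (0,1) (0,2) (0,3) (1,0) (1,1) (1,2) (1,3) (1,4) (2,0) (2,1) (2,2) (2,3) (3,0) (3,2) (3,4) (4,2)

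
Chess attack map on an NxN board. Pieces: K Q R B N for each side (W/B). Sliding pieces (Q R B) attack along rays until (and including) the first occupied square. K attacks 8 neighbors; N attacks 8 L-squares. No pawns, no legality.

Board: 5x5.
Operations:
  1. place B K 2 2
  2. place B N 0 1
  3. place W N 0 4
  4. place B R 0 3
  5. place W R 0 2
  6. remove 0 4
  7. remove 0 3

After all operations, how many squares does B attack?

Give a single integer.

Op 1: place BK@(2,2)
Op 2: place BN@(0,1)
Op 3: place WN@(0,4)
Op 4: place BR@(0,3)
Op 5: place WR@(0,2)
Op 6: remove (0,4)
Op 7: remove (0,3)
Per-piece attacks for B:
  BN@(0,1): attacks (1,3) (2,2) (2,0)
  BK@(2,2): attacks (2,3) (2,1) (3,2) (1,2) (3,3) (3,1) (1,3) (1,1)
Union (10 distinct): (1,1) (1,2) (1,3) (2,0) (2,1) (2,2) (2,3) (3,1) (3,2) (3,3)

Answer: 10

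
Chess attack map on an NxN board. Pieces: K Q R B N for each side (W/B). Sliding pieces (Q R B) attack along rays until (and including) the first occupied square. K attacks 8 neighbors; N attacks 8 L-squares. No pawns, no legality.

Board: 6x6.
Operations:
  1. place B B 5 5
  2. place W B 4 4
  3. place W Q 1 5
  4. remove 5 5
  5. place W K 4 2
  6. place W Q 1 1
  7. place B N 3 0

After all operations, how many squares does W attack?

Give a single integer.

Answer: 29

Derivation:
Op 1: place BB@(5,5)
Op 2: place WB@(4,4)
Op 3: place WQ@(1,5)
Op 4: remove (5,5)
Op 5: place WK@(4,2)
Op 6: place WQ@(1,1)
Op 7: place BN@(3,0)
Per-piece attacks for W:
  WQ@(1,1): attacks (1,2) (1,3) (1,4) (1,5) (1,0) (2,1) (3,1) (4,1) (5,1) (0,1) (2,2) (3,3) (4,4) (2,0) (0,2) (0,0) [ray(0,1) blocked at (1,5); ray(1,1) blocked at (4,4)]
  WQ@(1,5): attacks (1,4) (1,3) (1,2) (1,1) (2,5) (3,5) (4,5) (5,5) (0,5) (2,4) (3,3) (4,2) (0,4) [ray(0,-1) blocked at (1,1); ray(1,-1) blocked at (4,2)]
  WK@(4,2): attacks (4,3) (4,1) (5,2) (3,2) (5,3) (5,1) (3,3) (3,1)
  WB@(4,4): attacks (5,5) (5,3) (3,5) (3,3) (2,2) (1,1) [ray(-1,-1) blocked at (1,1)]
Union (29 distinct): (0,0) (0,1) (0,2) (0,4) (0,5) (1,0) (1,1) (1,2) (1,3) (1,4) (1,5) (2,0) (2,1) (2,2) (2,4) (2,5) (3,1) (3,2) (3,3) (3,5) (4,1) (4,2) (4,3) (4,4) (4,5) (5,1) (5,2) (5,3) (5,5)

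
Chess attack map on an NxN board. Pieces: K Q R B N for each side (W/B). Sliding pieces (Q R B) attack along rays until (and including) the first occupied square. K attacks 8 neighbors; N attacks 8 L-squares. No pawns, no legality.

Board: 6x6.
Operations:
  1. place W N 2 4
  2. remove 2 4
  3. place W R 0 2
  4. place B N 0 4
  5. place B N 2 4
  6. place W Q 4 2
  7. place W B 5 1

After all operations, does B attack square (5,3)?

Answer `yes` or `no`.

Answer: no

Derivation:
Op 1: place WN@(2,4)
Op 2: remove (2,4)
Op 3: place WR@(0,2)
Op 4: place BN@(0,4)
Op 5: place BN@(2,4)
Op 6: place WQ@(4,2)
Op 7: place WB@(5,1)
Per-piece attacks for B:
  BN@(0,4): attacks (2,5) (1,2) (2,3)
  BN@(2,4): attacks (4,5) (0,5) (3,2) (4,3) (1,2) (0,3)
B attacks (5,3): no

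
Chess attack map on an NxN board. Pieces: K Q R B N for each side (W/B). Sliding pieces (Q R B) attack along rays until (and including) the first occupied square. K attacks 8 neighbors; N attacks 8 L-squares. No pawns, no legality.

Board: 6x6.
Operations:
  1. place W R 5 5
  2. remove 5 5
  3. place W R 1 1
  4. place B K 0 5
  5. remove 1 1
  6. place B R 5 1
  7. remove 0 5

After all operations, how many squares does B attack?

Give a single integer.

Op 1: place WR@(5,5)
Op 2: remove (5,5)
Op 3: place WR@(1,1)
Op 4: place BK@(0,5)
Op 5: remove (1,1)
Op 6: place BR@(5,1)
Op 7: remove (0,5)
Per-piece attacks for B:
  BR@(5,1): attacks (5,2) (5,3) (5,4) (5,5) (5,0) (4,1) (3,1) (2,1) (1,1) (0,1)
Union (10 distinct): (0,1) (1,1) (2,1) (3,1) (4,1) (5,0) (5,2) (5,3) (5,4) (5,5)

Answer: 10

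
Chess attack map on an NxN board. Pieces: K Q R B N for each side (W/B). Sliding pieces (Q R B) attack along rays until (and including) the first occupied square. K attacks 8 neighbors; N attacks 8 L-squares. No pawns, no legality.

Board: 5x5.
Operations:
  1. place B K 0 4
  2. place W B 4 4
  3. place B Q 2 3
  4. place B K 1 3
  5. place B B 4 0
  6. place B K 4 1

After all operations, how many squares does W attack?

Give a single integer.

Answer: 4

Derivation:
Op 1: place BK@(0,4)
Op 2: place WB@(4,4)
Op 3: place BQ@(2,3)
Op 4: place BK@(1,3)
Op 5: place BB@(4,0)
Op 6: place BK@(4,1)
Per-piece attacks for W:
  WB@(4,4): attacks (3,3) (2,2) (1,1) (0,0)
Union (4 distinct): (0,0) (1,1) (2,2) (3,3)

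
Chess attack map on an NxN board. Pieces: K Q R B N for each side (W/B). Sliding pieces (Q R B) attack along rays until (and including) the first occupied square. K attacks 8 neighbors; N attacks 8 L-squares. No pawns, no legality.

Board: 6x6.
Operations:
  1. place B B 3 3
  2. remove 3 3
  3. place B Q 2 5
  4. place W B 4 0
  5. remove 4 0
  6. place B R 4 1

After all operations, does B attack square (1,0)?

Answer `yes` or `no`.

Op 1: place BB@(3,3)
Op 2: remove (3,3)
Op 3: place BQ@(2,5)
Op 4: place WB@(4,0)
Op 5: remove (4,0)
Op 6: place BR@(4,1)
Per-piece attacks for B:
  BQ@(2,5): attacks (2,4) (2,3) (2,2) (2,1) (2,0) (3,5) (4,5) (5,5) (1,5) (0,5) (3,4) (4,3) (5,2) (1,4) (0,3)
  BR@(4,1): attacks (4,2) (4,3) (4,4) (4,5) (4,0) (5,1) (3,1) (2,1) (1,1) (0,1)
B attacks (1,0): no

Answer: no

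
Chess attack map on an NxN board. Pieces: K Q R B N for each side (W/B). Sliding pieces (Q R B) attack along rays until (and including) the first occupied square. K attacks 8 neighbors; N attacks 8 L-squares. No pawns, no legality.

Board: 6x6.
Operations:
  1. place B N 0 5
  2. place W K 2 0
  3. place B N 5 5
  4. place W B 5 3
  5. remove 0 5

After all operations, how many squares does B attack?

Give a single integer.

Op 1: place BN@(0,5)
Op 2: place WK@(2,0)
Op 3: place BN@(5,5)
Op 4: place WB@(5,3)
Op 5: remove (0,5)
Per-piece attacks for B:
  BN@(5,5): attacks (4,3) (3,4)
Union (2 distinct): (3,4) (4,3)

Answer: 2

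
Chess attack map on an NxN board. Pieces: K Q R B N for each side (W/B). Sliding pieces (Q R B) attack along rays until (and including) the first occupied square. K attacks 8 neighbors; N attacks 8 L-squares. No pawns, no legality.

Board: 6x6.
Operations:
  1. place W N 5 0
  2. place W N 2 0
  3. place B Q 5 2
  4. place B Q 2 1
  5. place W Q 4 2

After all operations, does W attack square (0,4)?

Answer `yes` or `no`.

Answer: no

Derivation:
Op 1: place WN@(5,0)
Op 2: place WN@(2,0)
Op 3: place BQ@(5,2)
Op 4: place BQ@(2,1)
Op 5: place WQ@(4,2)
Per-piece attacks for W:
  WN@(2,0): attacks (3,2) (4,1) (1,2) (0,1)
  WQ@(4,2): attacks (4,3) (4,4) (4,5) (4,1) (4,0) (5,2) (3,2) (2,2) (1,2) (0,2) (5,3) (5,1) (3,3) (2,4) (1,5) (3,1) (2,0) [ray(1,0) blocked at (5,2); ray(-1,-1) blocked at (2,0)]
  WN@(5,0): attacks (4,2) (3,1)
W attacks (0,4): no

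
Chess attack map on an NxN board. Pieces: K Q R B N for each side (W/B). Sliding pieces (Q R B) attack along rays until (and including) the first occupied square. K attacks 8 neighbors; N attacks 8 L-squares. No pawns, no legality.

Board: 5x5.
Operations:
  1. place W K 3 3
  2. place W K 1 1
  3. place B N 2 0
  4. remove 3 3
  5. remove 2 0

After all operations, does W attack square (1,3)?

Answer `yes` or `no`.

Op 1: place WK@(3,3)
Op 2: place WK@(1,1)
Op 3: place BN@(2,0)
Op 4: remove (3,3)
Op 5: remove (2,0)
Per-piece attacks for W:
  WK@(1,1): attacks (1,2) (1,0) (2,1) (0,1) (2,2) (2,0) (0,2) (0,0)
W attacks (1,3): no

Answer: no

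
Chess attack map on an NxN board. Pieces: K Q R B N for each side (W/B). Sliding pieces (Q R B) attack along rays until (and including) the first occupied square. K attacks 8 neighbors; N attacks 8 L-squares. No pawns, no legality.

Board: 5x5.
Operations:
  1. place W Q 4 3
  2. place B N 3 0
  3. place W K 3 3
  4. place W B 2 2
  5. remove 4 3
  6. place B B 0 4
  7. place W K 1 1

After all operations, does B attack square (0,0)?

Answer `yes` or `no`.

Answer: no

Derivation:
Op 1: place WQ@(4,3)
Op 2: place BN@(3,0)
Op 3: place WK@(3,3)
Op 4: place WB@(2,2)
Op 5: remove (4,3)
Op 6: place BB@(0,4)
Op 7: place WK@(1,1)
Per-piece attacks for B:
  BB@(0,4): attacks (1,3) (2,2) [ray(1,-1) blocked at (2,2)]
  BN@(3,0): attacks (4,2) (2,2) (1,1)
B attacks (0,0): no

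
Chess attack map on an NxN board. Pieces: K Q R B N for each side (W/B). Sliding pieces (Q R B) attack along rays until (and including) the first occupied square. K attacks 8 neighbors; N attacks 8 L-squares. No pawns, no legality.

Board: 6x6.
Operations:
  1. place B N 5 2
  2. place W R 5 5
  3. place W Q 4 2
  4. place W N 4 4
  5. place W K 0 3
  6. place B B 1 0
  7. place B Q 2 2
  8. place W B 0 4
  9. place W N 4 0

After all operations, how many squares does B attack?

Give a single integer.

Answer: 20

Derivation:
Op 1: place BN@(5,2)
Op 2: place WR@(5,5)
Op 3: place WQ@(4,2)
Op 4: place WN@(4,4)
Op 5: place WK@(0,3)
Op 6: place BB@(1,0)
Op 7: place BQ@(2,2)
Op 8: place WB@(0,4)
Op 9: place WN@(4,0)
Per-piece attacks for B:
  BB@(1,0): attacks (2,1) (3,2) (4,3) (5,4) (0,1)
  BQ@(2,2): attacks (2,3) (2,4) (2,5) (2,1) (2,0) (3,2) (4,2) (1,2) (0,2) (3,3) (4,4) (3,1) (4,0) (1,3) (0,4) (1,1) (0,0) [ray(1,0) blocked at (4,2); ray(1,1) blocked at (4,4); ray(1,-1) blocked at (4,0); ray(-1,1) blocked at (0,4)]
  BN@(5,2): attacks (4,4) (3,3) (4,0) (3,1)
Union (20 distinct): (0,0) (0,1) (0,2) (0,4) (1,1) (1,2) (1,3) (2,0) (2,1) (2,3) (2,4) (2,5) (3,1) (3,2) (3,3) (4,0) (4,2) (4,3) (4,4) (5,4)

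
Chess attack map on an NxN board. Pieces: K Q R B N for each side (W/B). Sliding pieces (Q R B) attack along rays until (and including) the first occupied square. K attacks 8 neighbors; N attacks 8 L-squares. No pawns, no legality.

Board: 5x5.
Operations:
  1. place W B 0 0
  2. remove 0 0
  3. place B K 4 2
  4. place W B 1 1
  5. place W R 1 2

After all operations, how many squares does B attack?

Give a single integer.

Op 1: place WB@(0,0)
Op 2: remove (0,0)
Op 3: place BK@(4,2)
Op 4: place WB@(1,1)
Op 5: place WR@(1,2)
Per-piece attacks for B:
  BK@(4,2): attacks (4,3) (4,1) (3,2) (3,3) (3,1)
Union (5 distinct): (3,1) (3,2) (3,3) (4,1) (4,3)

Answer: 5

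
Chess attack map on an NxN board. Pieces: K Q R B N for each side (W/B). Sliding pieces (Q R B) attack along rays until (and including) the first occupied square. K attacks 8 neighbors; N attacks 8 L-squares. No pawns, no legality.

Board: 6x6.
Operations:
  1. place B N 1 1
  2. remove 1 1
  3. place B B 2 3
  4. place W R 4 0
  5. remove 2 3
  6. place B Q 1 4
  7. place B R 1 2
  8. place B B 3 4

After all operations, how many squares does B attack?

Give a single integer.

Answer: 22

Derivation:
Op 1: place BN@(1,1)
Op 2: remove (1,1)
Op 3: place BB@(2,3)
Op 4: place WR@(4,0)
Op 5: remove (2,3)
Op 6: place BQ@(1,4)
Op 7: place BR@(1,2)
Op 8: place BB@(3,4)
Per-piece attacks for B:
  BR@(1,2): attacks (1,3) (1,4) (1,1) (1,0) (2,2) (3,2) (4,2) (5,2) (0,2) [ray(0,1) blocked at (1,4)]
  BQ@(1,4): attacks (1,5) (1,3) (1,2) (2,4) (3,4) (0,4) (2,5) (2,3) (3,2) (4,1) (5,0) (0,5) (0,3) [ray(0,-1) blocked at (1,2); ray(1,0) blocked at (3,4)]
  BB@(3,4): attacks (4,5) (4,3) (5,2) (2,5) (2,3) (1,2) [ray(-1,-1) blocked at (1,2)]
Union (22 distinct): (0,2) (0,3) (0,4) (0,5) (1,0) (1,1) (1,2) (1,3) (1,4) (1,5) (2,2) (2,3) (2,4) (2,5) (3,2) (3,4) (4,1) (4,2) (4,3) (4,5) (5,0) (5,2)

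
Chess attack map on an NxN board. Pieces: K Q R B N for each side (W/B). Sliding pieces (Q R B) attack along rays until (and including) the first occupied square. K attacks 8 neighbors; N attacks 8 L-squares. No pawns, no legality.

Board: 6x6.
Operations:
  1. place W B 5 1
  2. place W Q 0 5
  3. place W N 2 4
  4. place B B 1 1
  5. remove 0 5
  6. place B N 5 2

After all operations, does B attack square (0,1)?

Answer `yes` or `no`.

Op 1: place WB@(5,1)
Op 2: place WQ@(0,5)
Op 3: place WN@(2,4)
Op 4: place BB@(1,1)
Op 5: remove (0,5)
Op 6: place BN@(5,2)
Per-piece attacks for B:
  BB@(1,1): attacks (2,2) (3,3) (4,4) (5,5) (2,0) (0,2) (0,0)
  BN@(5,2): attacks (4,4) (3,3) (4,0) (3,1)
B attacks (0,1): no

Answer: no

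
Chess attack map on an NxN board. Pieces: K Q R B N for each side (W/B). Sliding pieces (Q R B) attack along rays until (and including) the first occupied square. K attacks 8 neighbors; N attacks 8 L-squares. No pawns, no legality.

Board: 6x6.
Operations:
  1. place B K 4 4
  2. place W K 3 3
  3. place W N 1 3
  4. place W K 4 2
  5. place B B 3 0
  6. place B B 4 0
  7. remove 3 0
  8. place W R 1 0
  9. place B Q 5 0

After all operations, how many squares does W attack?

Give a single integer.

Op 1: place BK@(4,4)
Op 2: place WK@(3,3)
Op 3: place WN@(1,3)
Op 4: place WK@(4,2)
Op 5: place BB@(3,0)
Op 6: place BB@(4,0)
Op 7: remove (3,0)
Op 8: place WR@(1,0)
Op 9: place BQ@(5,0)
Per-piece attacks for W:
  WR@(1,0): attacks (1,1) (1,2) (1,3) (2,0) (3,0) (4,0) (0,0) [ray(0,1) blocked at (1,3); ray(1,0) blocked at (4,0)]
  WN@(1,3): attacks (2,5) (3,4) (0,5) (2,1) (3,2) (0,1)
  WK@(3,3): attacks (3,4) (3,2) (4,3) (2,3) (4,4) (4,2) (2,4) (2,2)
  WK@(4,2): attacks (4,3) (4,1) (5,2) (3,2) (5,3) (5,1) (3,3) (3,1)
Union (25 distinct): (0,0) (0,1) (0,5) (1,1) (1,2) (1,3) (2,0) (2,1) (2,2) (2,3) (2,4) (2,5) (3,0) (3,1) (3,2) (3,3) (3,4) (4,0) (4,1) (4,2) (4,3) (4,4) (5,1) (5,2) (5,3)

Answer: 25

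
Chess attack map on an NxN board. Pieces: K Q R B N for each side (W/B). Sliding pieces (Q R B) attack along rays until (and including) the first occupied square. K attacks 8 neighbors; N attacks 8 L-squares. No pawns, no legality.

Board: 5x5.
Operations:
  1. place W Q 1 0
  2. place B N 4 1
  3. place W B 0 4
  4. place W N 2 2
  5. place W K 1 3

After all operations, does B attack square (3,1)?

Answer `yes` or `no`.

Answer: no

Derivation:
Op 1: place WQ@(1,0)
Op 2: place BN@(4,1)
Op 3: place WB@(0,4)
Op 4: place WN@(2,2)
Op 5: place WK@(1,3)
Per-piece attacks for B:
  BN@(4,1): attacks (3,3) (2,2) (2,0)
B attacks (3,1): no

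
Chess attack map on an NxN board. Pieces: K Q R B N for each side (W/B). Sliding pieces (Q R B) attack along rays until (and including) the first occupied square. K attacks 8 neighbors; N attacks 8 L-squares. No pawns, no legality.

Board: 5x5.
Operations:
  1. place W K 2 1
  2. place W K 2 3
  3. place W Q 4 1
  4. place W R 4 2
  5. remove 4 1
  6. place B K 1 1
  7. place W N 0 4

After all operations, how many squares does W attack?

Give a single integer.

Op 1: place WK@(2,1)
Op 2: place WK@(2,3)
Op 3: place WQ@(4,1)
Op 4: place WR@(4,2)
Op 5: remove (4,1)
Op 6: place BK@(1,1)
Op 7: place WN@(0,4)
Per-piece attacks for W:
  WN@(0,4): attacks (1,2) (2,3)
  WK@(2,1): attacks (2,2) (2,0) (3,1) (1,1) (3,2) (3,0) (1,2) (1,0)
  WK@(2,3): attacks (2,4) (2,2) (3,3) (1,3) (3,4) (3,2) (1,4) (1,2)
  WR@(4,2): attacks (4,3) (4,4) (4,1) (4,0) (3,2) (2,2) (1,2) (0,2)
Union (19 distinct): (0,2) (1,0) (1,1) (1,2) (1,3) (1,4) (2,0) (2,2) (2,3) (2,4) (3,0) (3,1) (3,2) (3,3) (3,4) (4,0) (4,1) (4,3) (4,4)

Answer: 19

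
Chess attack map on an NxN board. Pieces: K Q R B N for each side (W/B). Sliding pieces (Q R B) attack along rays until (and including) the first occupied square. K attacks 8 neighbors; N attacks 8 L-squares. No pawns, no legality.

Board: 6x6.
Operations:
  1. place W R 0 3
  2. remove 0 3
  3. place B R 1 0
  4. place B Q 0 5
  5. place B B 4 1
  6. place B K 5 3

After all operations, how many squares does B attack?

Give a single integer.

Answer: 27

Derivation:
Op 1: place WR@(0,3)
Op 2: remove (0,3)
Op 3: place BR@(1,0)
Op 4: place BQ@(0,5)
Op 5: place BB@(4,1)
Op 6: place BK@(5,3)
Per-piece attacks for B:
  BQ@(0,5): attacks (0,4) (0,3) (0,2) (0,1) (0,0) (1,5) (2,5) (3,5) (4,5) (5,5) (1,4) (2,3) (3,2) (4,1) [ray(1,-1) blocked at (4,1)]
  BR@(1,0): attacks (1,1) (1,2) (1,3) (1,4) (1,5) (2,0) (3,0) (4,0) (5,0) (0,0)
  BB@(4,1): attacks (5,2) (5,0) (3,2) (2,3) (1,4) (0,5) (3,0) [ray(-1,1) blocked at (0,5)]
  BK@(5,3): attacks (5,4) (5,2) (4,3) (4,4) (4,2)
Union (27 distinct): (0,0) (0,1) (0,2) (0,3) (0,4) (0,5) (1,1) (1,2) (1,3) (1,4) (1,5) (2,0) (2,3) (2,5) (3,0) (3,2) (3,5) (4,0) (4,1) (4,2) (4,3) (4,4) (4,5) (5,0) (5,2) (5,4) (5,5)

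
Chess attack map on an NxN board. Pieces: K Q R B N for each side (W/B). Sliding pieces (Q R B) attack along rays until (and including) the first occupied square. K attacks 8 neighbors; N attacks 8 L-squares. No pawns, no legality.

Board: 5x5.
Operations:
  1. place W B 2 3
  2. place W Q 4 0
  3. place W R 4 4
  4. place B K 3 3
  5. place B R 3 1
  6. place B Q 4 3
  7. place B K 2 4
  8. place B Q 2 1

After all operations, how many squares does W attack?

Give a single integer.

Answer: 14

Derivation:
Op 1: place WB@(2,3)
Op 2: place WQ@(4,0)
Op 3: place WR@(4,4)
Op 4: place BK@(3,3)
Op 5: place BR@(3,1)
Op 6: place BQ@(4,3)
Op 7: place BK@(2,4)
Op 8: place BQ@(2,1)
Per-piece attacks for W:
  WB@(2,3): attacks (3,4) (3,2) (4,1) (1,4) (1,2) (0,1)
  WQ@(4,0): attacks (4,1) (4,2) (4,3) (3,0) (2,0) (1,0) (0,0) (3,1) [ray(0,1) blocked at (4,3); ray(-1,1) blocked at (3,1)]
  WR@(4,4): attacks (4,3) (3,4) (2,4) [ray(0,-1) blocked at (4,3); ray(-1,0) blocked at (2,4)]
Union (14 distinct): (0,0) (0,1) (1,0) (1,2) (1,4) (2,0) (2,4) (3,0) (3,1) (3,2) (3,4) (4,1) (4,2) (4,3)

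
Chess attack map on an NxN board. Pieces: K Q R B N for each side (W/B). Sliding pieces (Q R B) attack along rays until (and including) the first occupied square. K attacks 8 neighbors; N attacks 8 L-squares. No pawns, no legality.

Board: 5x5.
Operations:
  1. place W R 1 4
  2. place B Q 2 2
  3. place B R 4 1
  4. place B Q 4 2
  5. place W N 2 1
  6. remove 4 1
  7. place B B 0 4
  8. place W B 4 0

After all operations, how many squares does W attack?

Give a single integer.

Answer: 15

Derivation:
Op 1: place WR@(1,4)
Op 2: place BQ@(2,2)
Op 3: place BR@(4,1)
Op 4: place BQ@(4,2)
Op 5: place WN@(2,1)
Op 6: remove (4,1)
Op 7: place BB@(0,4)
Op 8: place WB@(4,0)
Per-piece attacks for W:
  WR@(1,4): attacks (1,3) (1,2) (1,1) (1,0) (2,4) (3,4) (4,4) (0,4) [ray(-1,0) blocked at (0,4)]
  WN@(2,1): attacks (3,3) (4,2) (1,3) (0,2) (4,0) (0,0)
  WB@(4,0): attacks (3,1) (2,2) [ray(-1,1) blocked at (2,2)]
Union (15 distinct): (0,0) (0,2) (0,4) (1,0) (1,1) (1,2) (1,3) (2,2) (2,4) (3,1) (3,3) (3,4) (4,0) (4,2) (4,4)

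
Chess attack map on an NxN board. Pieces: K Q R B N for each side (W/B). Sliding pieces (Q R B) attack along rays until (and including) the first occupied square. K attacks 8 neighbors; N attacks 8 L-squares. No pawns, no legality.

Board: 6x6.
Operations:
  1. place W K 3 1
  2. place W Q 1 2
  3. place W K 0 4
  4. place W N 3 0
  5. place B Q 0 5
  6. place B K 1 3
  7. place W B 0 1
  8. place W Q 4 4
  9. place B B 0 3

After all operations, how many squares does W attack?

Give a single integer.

Op 1: place WK@(3,1)
Op 2: place WQ@(1,2)
Op 3: place WK@(0,4)
Op 4: place WN@(3,0)
Op 5: place BQ@(0,5)
Op 6: place BK@(1,3)
Op 7: place WB@(0,1)
Op 8: place WQ@(4,4)
Op 9: place BB@(0,3)
Per-piece attacks for W:
  WB@(0,1): attacks (1,2) (1,0) [ray(1,1) blocked at (1,2)]
  WK@(0,4): attacks (0,5) (0,3) (1,4) (1,5) (1,3)
  WQ@(1,2): attacks (1,3) (1,1) (1,0) (2,2) (3,2) (4,2) (5,2) (0,2) (2,3) (3,4) (4,5) (2,1) (3,0) (0,3) (0,1) [ray(0,1) blocked at (1,3); ray(1,-1) blocked at (3,0); ray(-1,1) blocked at (0,3); ray(-1,-1) blocked at (0,1)]
  WN@(3,0): attacks (4,2) (5,1) (2,2) (1,1)
  WK@(3,1): attacks (3,2) (3,0) (4,1) (2,1) (4,2) (4,0) (2,2) (2,0)
  WQ@(4,4): attacks (4,5) (4,3) (4,2) (4,1) (4,0) (5,4) (3,4) (2,4) (1,4) (0,4) (5,5) (5,3) (3,5) (3,3) (2,2) (1,1) (0,0) [ray(-1,0) blocked at (0,4)]
Union (32 distinct): (0,0) (0,1) (0,2) (0,3) (0,4) (0,5) (1,0) (1,1) (1,2) (1,3) (1,4) (1,5) (2,0) (2,1) (2,2) (2,3) (2,4) (3,0) (3,2) (3,3) (3,4) (3,5) (4,0) (4,1) (4,2) (4,3) (4,5) (5,1) (5,2) (5,3) (5,4) (5,5)

Answer: 32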